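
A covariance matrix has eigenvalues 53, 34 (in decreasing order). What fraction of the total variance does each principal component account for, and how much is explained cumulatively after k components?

Step 1 — total variance = trace(Sigma) = Σ λ_i = 53 + 34 = 87.

Step 2 — fraction explained by component i = λ_i / Σ λ:
  PC1: 53/87 = 0.6092
  PC2: 34/87 = 0.3908

Step 3 — cumulative fraction after k components = (λ_1 + ... + λ_k) / Σ λ:
  k = 1: 53/87 = 0.6092
  k = 2: (53 + 34)/87 = 87/87 = 1

Summary (fraction, with percent):

explained: PC1 0.6092 (60.92%), PC2 0.3908 (39.08%);  cumulative: 0.6092, 1


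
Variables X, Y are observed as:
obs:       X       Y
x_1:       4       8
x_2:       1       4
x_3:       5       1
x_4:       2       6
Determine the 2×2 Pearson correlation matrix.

Step 1 — column means:
  mean(X) = (4 + 1 + 5 + 2) / 4 = 12/4 = 3
  mean(Y) = (8 + 4 + 1 + 6) / 4 = 19/4 = 4.75

Step 2 — sample variances and covariances s[i,j] = (1/(n-1)) · Σ_k (x_{k,i} - mean_i) · (x_{k,j} - mean_j), with n-1 = 3:
  s[X,X] = ((1)·(1) + (-2)·(-2) + (2)·(2) + (-1)·(-1)) / 3 = 10/3 = 3.3333
  s[X,Y] = ((1)·(3.25) + (-2)·(-0.75) + (2)·(-3.75) + (-1)·(1.25)) / 3 = -4/3 = -1.3333
  s[Y,Y] = ((3.25)·(3.25) + (-0.75)·(-0.75) + (-3.75)·(-3.75) + (1.25)·(1.25)) / 3 = 26.75/3 = 8.9167
  Sample standard deviations s_i = √(s[i,i]):
  s(X) = √(3.3333) = 1.8257
  s(Y) = √(8.9167) = 2.9861

Step 3 — r_{ij} = s_{ij} / (s_i · s_j):
  r[X,X] = 1 (diagonal).
  r[X,Y] = -1.3333 / (1.8257 · 2.9861) = -1.3333 / 5.4518 = -0.2446
  r[Y,Y] = 1 (diagonal).

R is symmetric with unit diagonal. Assembling:

R = [[1, -0.2446],
 [-0.2446, 1]]


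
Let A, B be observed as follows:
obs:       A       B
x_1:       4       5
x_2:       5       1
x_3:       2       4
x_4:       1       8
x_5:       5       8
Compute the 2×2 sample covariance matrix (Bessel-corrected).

Step 1 — column means:
  mean(A) = (4 + 5 + 2 + 1 + 5) / 5 = 17/5 = 3.4
  mean(B) = (5 + 1 + 4 + 8 + 8) / 5 = 26/5 = 5.2

Step 2 — sample covariance S[i,j] = (1/(n-1)) · Σ_k (x_{k,i} - mean_i) · (x_{k,j} - mean_j), with n-1 = 4.
  S[A,A] = ((0.6)·(0.6) + (1.6)·(1.6) + (-1.4)·(-1.4) + (-2.4)·(-2.4) + (1.6)·(1.6)) / 4 = 13.2/4 = 3.3
  S[A,B] = ((0.6)·(-0.2) + (1.6)·(-4.2) + (-1.4)·(-1.2) + (-2.4)·(2.8) + (1.6)·(2.8)) / 4 = -7.4/4 = -1.85
  S[B,B] = ((-0.2)·(-0.2) + (-4.2)·(-4.2) + (-1.2)·(-1.2) + (2.8)·(2.8) + (2.8)·(2.8)) / 4 = 34.8/4 = 8.7

S is symmetric (S[j,i] = S[i,j]). Assembling:

S = [[3.3, -1.85],
 [-1.85, 8.7]]


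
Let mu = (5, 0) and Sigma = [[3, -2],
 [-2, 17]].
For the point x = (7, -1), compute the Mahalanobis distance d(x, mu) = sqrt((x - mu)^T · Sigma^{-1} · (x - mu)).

Step 1 — centre the observation: (x - mu) = (2, -1).

Step 2 — invert Sigma. det(Sigma) = 3·17 - (-2)² = 47.
  Sigma^{-1} = (1/det) · [[d, -b], [-b, a]] = [[0.3617, 0.0426],
 [0.0426, 0.0638]].

Step 3 — form the quadratic (x - mu)^T · Sigma^{-1} · (x - mu):
  Sigma^{-1} · (x - mu) = (0.6809, 0.0213).
  (x - mu)^T · [Sigma^{-1} · (x - mu)] = (2)·(0.6809) + (-1)·(0.0213) = 1.3404.

Step 4 — take square root: d = √(1.3404) ≈ 1.1578.

d(x, mu) = √(1.3404) ≈ 1.1578


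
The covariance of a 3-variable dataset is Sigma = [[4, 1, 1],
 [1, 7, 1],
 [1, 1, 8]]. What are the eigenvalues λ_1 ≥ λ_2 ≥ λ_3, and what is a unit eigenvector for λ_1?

Step 1 — characteristic polynomial p(λ) = det(λI - Sigma) = λ³ - tr·λ² + c_1·λ - det, where tr = trace, c_1 = sum of the principal 2×2 minors, det = det(Sigma):
  tr = 4 + 7 + 8 = 19,
  c_1 = (4·7 - (1)²) + (4·8 - (1)²) + (7·8 - (1)²) = 27 + 31 + 55 = 113,
  det = 4·(7·8 - (1)²) - (1)·((1)·8 - (1)·(1)) + (1)·((1)·(1) - 7·(1)) = 4·(55) - (1)·(7) + (1)·(-6) = 207.
  So p(λ) = λ³ - 19λ² + 113λ - 207.
Step 2 — look for an integer root (rational root theorem: any rational root is an integer divisor of 207). Testing λ = 9:
  p(9) = 729 - 1539 + 1017 - 207 = 0  ✓
  Dividing out (λ - 9): p(λ) = (λ - 9)(λ² - 10λ + 23).
Step 3 — remaining eigenvalues from the quadratic λ² - 10λ + 23 = 0:
  Δ = 10² - 4·23 = 100 - 92 = 8,  λ = (10 ± √8)/2 = (10 ± 2.8284)/2 ≈ 6.4142 or 3.5858.
  Sorted: λ_1 = 9,  λ_2 = 6.4142,  λ_3 = 3.5858  (check: sum = 19 = tr ✓).

Step 4 — unit eigenvector for λ_1 = 9: v spans the null space of (Sigma - λ_1 I), whose rows are
  r_1 = (-5, 1, 1),  r_2 = (1, -2, 1),  r_3 = (1, 1, -1).
  v is orthogonal to every row, so take v ∝ r_1 × r_2 = ((1)·(1) - (1)·(-2), (1)·(1) - (-5)·(1), (-5)·(-2) - (1)·(1)) = (3, 6, 9).
  Rescale (divide by 3): u = (1, 2, 3).
  ||u|| = √((1)² + (2)² + (3)²) = √(14) ≈ 3.7417,  v_1 = u/||u|| ≈ (0.2673, 0.5345, 0.8018) (||v_1|| = 1).

λ_1 = 9,  λ_2 = 6.4142,  λ_3 = 3.5858;  v_1 ≈ (0.2673, 0.5345, 0.8018)


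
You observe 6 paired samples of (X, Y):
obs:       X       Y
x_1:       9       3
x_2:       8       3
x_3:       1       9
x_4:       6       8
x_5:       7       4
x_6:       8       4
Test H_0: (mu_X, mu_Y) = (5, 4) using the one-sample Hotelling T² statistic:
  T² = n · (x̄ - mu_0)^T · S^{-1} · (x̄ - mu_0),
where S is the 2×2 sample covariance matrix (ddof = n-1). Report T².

Step 1 — sample mean vector:
  mean(X) = (9 + 8 + 1 + 6 + 7 + 8) / 6 = 39/6 = 6.5
  mean(Y) = (3 + 3 + 9 + 8 + 4 + 4) / 6 = 31/6 = 5.1667
  x̄ = (6.5, 5.1667),  deviation x̄ - mu_0 = (6.5, 5.1667) - (5, 4) = (1.5, 1.1667).

Step 2 — sample covariance matrix, S[i,j] = (1/(n-1)) · Σ_k (x_{k,i} - mean_i) · (x_{k,j} - mean_j), divisor n-1 = 5:
  S[X,X] = ((2.5)·(2.5) + (1.5)·(1.5) + (-5.5)·(-5.5) + (-0.5)·(-0.5) + (0.5)·(0.5) + (1.5)·(1.5)) / 5 = 41.5/5 = 8.3
  S[X,Y] = ((2.5)·(-2.1667) + (1.5)·(-2.1667) + (-5.5)·(3.8333) + (-0.5)·(2.8333) + (0.5)·(-1.1667) + (1.5)·(-1.1667)) / 5 = -33.5/5 = -6.7
  S[Y,Y] = ((-2.1667)·(-2.1667) + (-2.1667)·(-2.1667) + (3.8333)·(3.8333) + (2.8333)·(2.8333) + (-1.1667)·(-1.1667) + (-1.1667)·(-1.1667)) / 5 = 34.8333/5 = 6.9667
  S = [[8.3, -6.7],
 [-6.7, 6.9667]].

Step 3 — invert S. det(S) = 8.3·6.9667 - (-6.7)² = 12.9333.
  S^{-1} = (1/det) · [[d, -b], [-b, a]] = [[0.5387, 0.518],
 [0.518, 0.6418]].

Step 4 — quadratic form (x̄ - mu_0)^T · S^{-1} · (x̄ - mu_0):
  S^{-1} · (x̄ - mu_0) = (1.4124, 1.5258),
  (x̄ - mu_0)^T · [...] = (1.5)·(1.4124) + (1.1667)·(1.5258) = 3.8986.

Step 5 — scale by n: T² = 6 · 3.8986 = 23.3918.

T² ≈ 23.3918


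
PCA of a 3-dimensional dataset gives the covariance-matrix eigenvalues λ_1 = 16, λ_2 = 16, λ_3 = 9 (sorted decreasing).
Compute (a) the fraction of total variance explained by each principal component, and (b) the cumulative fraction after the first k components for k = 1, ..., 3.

Step 1 — total variance = trace(Sigma) = Σ λ_i = 16 + 16 + 9 = 41.

Step 2 — fraction explained by component i = λ_i / Σ λ:
  PC1: 16/41 = 0.3902
  PC2: 16/41 = 0.3902
  PC3: 9/41 = 0.2195

Step 3 — cumulative fraction after k components = (λ_1 + ... + λ_k) / Σ λ:
  k = 1: 16/41 = 0.3902
  k = 2: (16 + 16)/41 = 32/41 = 0.7805
  k = 3: (16 + 16 + 9)/41 = 41/41 = 1

Summary (fraction, with percent):

explained: PC1 0.3902 (39.02%), PC2 0.3902 (39.02%), PC3 0.2195 (21.95%);  cumulative: 0.3902, 0.7805, 1


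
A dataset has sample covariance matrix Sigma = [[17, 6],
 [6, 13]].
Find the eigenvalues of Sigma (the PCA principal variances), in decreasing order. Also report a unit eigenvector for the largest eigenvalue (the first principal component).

Step 1 — characteristic polynomial of 2×2 Sigma:
  det(Sigma - λI) = λ² - trace · λ + det = 0.
  trace = 17 + 13 = 30, det = 17·13 - (6)² = 185.
Step 2 — discriminant:
  Δ = trace² - 4·det = 900 - 740 = 160.
Step 3 — eigenvalues:
  λ = (trace ± √Δ)/2 = (30 ± 12.6491)/2,
  λ_1 = 21.3246,  λ_2 = 8.6754.

Step 4 — unit eigenvector for λ_1: solve (Sigma - λ_1 I)v = 0. First row:
  (17 - 21.3246)·v_x + (6)·v_y = 0, i.e. (-4.3246)·v_x + (6)·v_y = 0,
  so v ∝ (b, λ_1 - a) = (6, 4.3246) = u.
  ||u|| = √((6)² + (4.3246)²) = √(54.7018) ≈ 7.3961,
  v_1 = u/||u|| ≈ (0.8112, 0.5847) (||v_1|| = 1).

λ_1 = 21.3246,  λ_2 = 8.6754;  v_1 ≈ (0.8112, 0.5847)


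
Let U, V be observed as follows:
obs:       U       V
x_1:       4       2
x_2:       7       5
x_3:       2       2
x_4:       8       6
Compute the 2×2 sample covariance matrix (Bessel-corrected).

Step 1 — column means:
  mean(U) = (4 + 7 + 2 + 8) / 4 = 21/4 = 5.25
  mean(V) = (2 + 5 + 2 + 6) / 4 = 15/4 = 3.75

Step 2 — sample covariance S[i,j] = (1/(n-1)) · Σ_k (x_{k,i} - mean_i) · (x_{k,j} - mean_j), with n-1 = 3.
  S[U,U] = ((-1.25)·(-1.25) + (1.75)·(1.75) + (-3.25)·(-3.25) + (2.75)·(2.75)) / 3 = 22.75/3 = 7.5833
  S[U,V] = ((-1.25)·(-1.75) + (1.75)·(1.25) + (-3.25)·(-1.75) + (2.75)·(2.25)) / 3 = 16.25/3 = 5.4167
  S[V,V] = ((-1.75)·(-1.75) + (1.25)·(1.25) + (-1.75)·(-1.75) + (2.25)·(2.25)) / 3 = 12.75/3 = 4.25

S is symmetric (S[j,i] = S[i,j]). Assembling:

S = [[7.5833, 5.4167],
 [5.4167, 4.25]]


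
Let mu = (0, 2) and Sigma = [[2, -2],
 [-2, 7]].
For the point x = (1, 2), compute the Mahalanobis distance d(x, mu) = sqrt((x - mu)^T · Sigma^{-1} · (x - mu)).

Step 1 — centre the observation: (x - mu) = (1, 0).

Step 2 — invert Sigma. det(Sigma) = 2·7 - (-2)² = 10.
  Sigma^{-1} = (1/det) · [[d, -b], [-b, a]] = [[0.7, 0.2],
 [0.2, 0.2]].

Step 3 — form the quadratic (x - mu)^T · Sigma^{-1} · (x - mu):
  Sigma^{-1} · (x - mu) = (0.7, 0.2).
  (x - mu)^T · [Sigma^{-1} · (x - mu)] = (1)·(0.7) + (0)·(0.2) = 0.7.

Step 4 — take square root: d = √(0.7) ≈ 0.8367.

d(x, mu) = √(0.7) ≈ 0.8367


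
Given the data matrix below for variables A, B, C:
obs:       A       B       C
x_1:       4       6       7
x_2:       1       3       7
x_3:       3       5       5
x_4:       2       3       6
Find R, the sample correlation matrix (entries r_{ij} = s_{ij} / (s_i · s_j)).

Step 1 — column means:
  mean(A) = (4 + 1 + 3 + 2) / 4 = 10/4 = 2.5
  mean(B) = (6 + 3 + 5 + 3) / 4 = 17/4 = 4.25
  mean(C) = (7 + 7 + 5 + 6) / 4 = 25/4 = 6.25

Step 2 — sample variances and covariances s[i,j] = (1/(n-1)) · Σ_k (x_{k,i} - mean_i) · (x_{k,j} - mean_j), with n-1 = 3:
  s[A,A] = ((1.5)·(1.5) + (-1.5)·(-1.5) + (0.5)·(0.5) + (-0.5)·(-0.5)) / 3 = 5/3 = 1.6667
  s[A,B] = ((1.5)·(1.75) + (-1.5)·(-1.25) + (0.5)·(0.75) + (-0.5)·(-1.25)) / 3 = 5.5/3 = 1.8333
  s[A,C] = ((1.5)·(0.75) + (-1.5)·(0.75) + (0.5)·(-1.25) + (-0.5)·(-0.25)) / 3 = -0.5/3 = -0.1667
  s[B,B] = ((1.75)·(1.75) + (-1.25)·(-1.25) + (0.75)·(0.75) + (-1.25)·(-1.25)) / 3 = 6.75/3 = 2.25
  s[B,C] = ((1.75)·(0.75) + (-1.25)·(0.75) + (0.75)·(-1.25) + (-1.25)·(-0.25)) / 3 = -0.25/3 = -0.0833
  s[C,C] = ((0.75)·(0.75) + (0.75)·(0.75) + (-1.25)·(-1.25) + (-0.25)·(-0.25)) / 3 = 2.75/3 = 0.9167
  Sample standard deviations s_i = √(s[i,i]):
  s(A) = √(1.6667) = 1.291
  s(B) = √(2.25) = 1.5
  s(C) = √(0.9167) = 0.9574

Step 3 — r_{ij} = s_{ij} / (s_i · s_j):
  r[A,A] = 1 (diagonal).
  r[A,B] = 1.8333 / (1.291 · 1.5) = 1.8333 / 1.9365 = 0.9467
  r[A,C] = -0.1667 / (1.291 · 0.9574) = -0.1667 / 1.236 = -0.1348
  r[B,B] = 1 (diagonal).
  r[B,C] = -0.0833 / (1.5 · 0.9574) = -0.0833 / 1.4361 = -0.058
  r[C,C] = 1 (diagonal).

R is symmetric with unit diagonal. Assembling:

R = [[1, 0.9467, -0.1348],
 [0.9467, 1, -0.058],
 [-0.1348, -0.058, 1]]


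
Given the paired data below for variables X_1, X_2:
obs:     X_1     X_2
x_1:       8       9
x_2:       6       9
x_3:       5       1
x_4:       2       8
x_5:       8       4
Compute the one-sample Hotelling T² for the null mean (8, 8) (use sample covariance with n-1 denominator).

Step 1 — sample mean vector:
  mean(X_1) = (8 + 6 + 5 + 2 + 8) / 5 = 29/5 = 5.8
  mean(X_2) = (9 + 9 + 1 + 8 + 4) / 5 = 31/5 = 6.2
  x̄ = (5.8, 6.2),  deviation x̄ - mu_0 = (5.8, 6.2) - (8, 8) = (-2.2, -1.8).

Step 2 — sample covariance matrix, S[i,j] = (1/(n-1)) · Σ_k (x_{k,i} - mean_i) · (x_{k,j} - mean_j), divisor n-1 = 4:
  S[X_1,X_1] = ((2.2)·(2.2) + (0.2)·(0.2) + (-0.8)·(-0.8) + (-3.8)·(-3.8) + (2.2)·(2.2)) / 4 = 24.8/4 = 6.2
  S[X_1,X_2] = ((2.2)·(2.8) + (0.2)·(2.8) + (-0.8)·(-5.2) + (-3.8)·(1.8) + (2.2)·(-2.2)) / 4 = -0.8/4 = -0.2
  S[X_2,X_2] = ((2.8)·(2.8) + (2.8)·(2.8) + (-5.2)·(-5.2) + (1.8)·(1.8) + (-2.2)·(-2.2)) / 4 = 50.8/4 = 12.7
  S = [[6.2, -0.2],
 [-0.2, 12.7]].

Step 3 — invert S. det(S) = 6.2·12.7 - (-0.2)² = 78.7.
  S^{-1} = (1/det) · [[d, -b], [-b, a]] = [[0.1614, 0.0025],
 [0.0025, 0.0788]].

Step 4 — quadratic form (x̄ - mu_0)^T · S^{-1} · (x̄ - mu_0):
  S^{-1} · (x̄ - mu_0) = (-0.3596, -0.1474),
  (x̄ - mu_0)^T · [...] = (-2.2)·(-0.3596) + (-1.8)·(-0.1474) = 1.0564.

Step 5 — scale by n: T² = 5 · 1.0564 = 5.2821.

T² ≈ 5.2821


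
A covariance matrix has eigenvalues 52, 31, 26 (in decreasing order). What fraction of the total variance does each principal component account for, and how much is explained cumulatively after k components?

Step 1 — total variance = trace(Sigma) = Σ λ_i = 52 + 31 + 26 = 109.

Step 2 — fraction explained by component i = λ_i / Σ λ:
  PC1: 52/109 = 0.4771
  PC2: 31/109 = 0.2844
  PC3: 26/109 = 0.2385

Step 3 — cumulative fraction after k components = (λ_1 + ... + λ_k) / Σ λ:
  k = 1: 52/109 = 0.4771
  k = 2: (52 + 31)/109 = 83/109 = 0.7615
  k = 3: (52 + 31 + 26)/109 = 109/109 = 1

Summary (fraction, with percent):

explained: PC1 0.4771 (47.71%), PC2 0.2844 (28.44%), PC3 0.2385 (23.85%);  cumulative: 0.4771, 0.7615, 1


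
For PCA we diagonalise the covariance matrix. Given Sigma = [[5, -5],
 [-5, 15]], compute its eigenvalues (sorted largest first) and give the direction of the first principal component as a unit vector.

Step 1 — characteristic polynomial of 2×2 Sigma:
  det(Sigma - λI) = λ² - trace · λ + det = 0.
  trace = 5 + 15 = 20, det = 5·15 - (-5)² = 50.
Step 2 — discriminant:
  Δ = trace² - 4·det = 400 - 200 = 200.
Step 3 — eigenvalues:
  λ = (trace ± √Δ)/2 = (20 ± 14.1421)/2,
  λ_1 = 17.0711,  λ_2 = 2.9289.

Step 4 — unit eigenvector for λ_1: solve (Sigma - λ_1 I)v = 0. First row:
  (5 - 17.0711)·v_x + (-5)·v_y = 0, i.e. (-12.0711)·v_x + (-5)·v_y = 0,
  so v ∝ (b, λ_1 - a) = (-5, 12.0711); multiply by -1 so the first entry is positive: u = (5, -12.0711).
  ||u|| = √((5)² + (-12.0711)²) = √(170.7107) ≈ 13.0656,
  v_1 = u/||u|| ≈ (0.3827, -0.9239) (||v_1|| = 1).

λ_1 = 17.0711,  λ_2 = 2.9289;  v_1 ≈ (0.3827, -0.9239)


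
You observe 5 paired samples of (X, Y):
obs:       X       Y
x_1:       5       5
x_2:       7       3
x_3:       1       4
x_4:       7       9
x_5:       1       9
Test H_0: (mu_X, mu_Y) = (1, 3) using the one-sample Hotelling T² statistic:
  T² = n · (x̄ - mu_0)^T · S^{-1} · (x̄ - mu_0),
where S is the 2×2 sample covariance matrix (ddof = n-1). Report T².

Step 1 — sample mean vector:
  mean(X) = (5 + 7 + 1 + 7 + 1) / 5 = 21/5 = 4.2
  mean(Y) = (5 + 3 + 4 + 9 + 9) / 5 = 30/5 = 6
  x̄ = (4.2, 6),  deviation x̄ - mu_0 = (4.2, 6) - (1, 3) = (3.2, 3).

Step 2 — sample covariance matrix, S[i,j] = (1/(n-1)) · Σ_k (x_{k,i} - mean_i) · (x_{k,j} - mean_j), divisor n-1 = 4:
  S[X,X] = ((0.8)·(0.8) + (2.8)·(2.8) + (-3.2)·(-3.2) + (2.8)·(2.8) + (-3.2)·(-3.2)) / 4 = 36.8/4 = 9.2
  S[X,Y] = ((0.8)·(-1) + (2.8)·(-3) + (-3.2)·(-2) + (2.8)·(3) + (-3.2)·(3)) / 4 = -4/4 = -1
  S[Y,Y] = ((-1)·(-1) + (-3)·(-3) + (-2)·(-2) + (3)·(3) + (3)·(3)) / 4 = 32/4 = 8
  S = [[9.2, -1],
 [-1, 8]].

Step 3 — invert S. det(S) = 9.2·8 - (-1)² = 72.6.
  S^{-1} = (1/det) · [[d, -b], [-b, a]] = [[0.1102, 0.0138],
 [0.0138, 0.1267]].

Step 4 — quadratic form (x̄ - mu_0)^T · S^{-1} · (x̄ - mu_0):
  S^{-1} · (x̄ - mu_0) = (0.3939, 0.4242),
  (x̄ - mu_0)^T · [...] = (3.2)·(0.3939) + (3)·(0.4242) = 2.5333.

Step 5 — scale by n: T² = 5 · 2.5333 = 12.6667.

T² ≈ 12.6667


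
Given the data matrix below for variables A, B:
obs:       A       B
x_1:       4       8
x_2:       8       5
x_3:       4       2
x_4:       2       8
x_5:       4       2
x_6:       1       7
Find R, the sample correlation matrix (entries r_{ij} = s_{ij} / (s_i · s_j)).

Step 1 — column means:
  mean(A) = (4 + 8 + 4 + 2 + 4 + 1) / 6 = 23/6 = 3.8333
  mean(B) = (8 + 5 + 2 + 8 + 2 + 7) / 6 = 32/6 = 5.3333

Step 2 — sample variances and covariances s[i,j] = (1/(n-1)) · Σ_k (x_{k,i} - mean_i) · (x_{k,j} - mean_j), with n-1 = 5:
  s[A,A] = ((0.1667)·(0.1667) + (4.1667)·(4.1667) + (0.1667)·(0.1667) + (-1.8333)·(-1.8333) + (0.1667)·(0.1667) + (-2.8333)·(-2.8333)) / 5 = 28.8333/5 = 5.7667
  s[A,B] = ((0.1667)·(2.6667) + (4.1667)·(-0.3333) + (0.1667)·(-3.3333) + (-1.8333)·(2.6667) + (0.1667)·(-3.3333) + (-2.8333)·(1.6667)) / 5 = -11.6667/5 = -2.3333
  s[B,B] = ((2.6667)·(2.6667) + (-0.3333)·(-0.3333) + (-3.3333)·(-3.3333) + (2.6667)·(2.6667) + (-3.3333)·(-3.3333) + (1.6667)·(1.6667)) / 5 = 39.3333/5 = 7.8667
  Sample standard deviations s_i = √(s[i,i]):
  s(A) = √(5.7667) = 2.4014
  s(B) = √(7.8667) = 2.8048

Step 3 — r_{ij} = s_{ij} / (s_i · s_j):
  r[A,A] = 1 (diagonal).
  r[A,B] = -2.3333 / (2.4014 · 2.8048) = -2.3333 / 6.7353 = -0.3464
  r[B,B] = 1 (diagonal).

R is symmetric with unit diagonal. Assembling:

R = [[1, -0.3464],
 [-0.3464, 1]]


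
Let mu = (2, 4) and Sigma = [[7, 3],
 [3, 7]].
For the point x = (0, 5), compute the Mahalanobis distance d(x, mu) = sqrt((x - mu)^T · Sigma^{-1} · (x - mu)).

Step 1 — centre the observation: (x - mu) = (-2, 1).

Step 2 — invert Sigma. det(Sigma) = 7·7 - (3)² = 40.
  Sigma^{-1} = (1/det) · [[d, -b], [-b, a]] = [[0.175, -0.075],
 [-0.075, 0.175]].

Step 3 — form the quadratic (x - mu)^T · Sigma^{-1} · (x - mu):
  Sigma^{-1} · (x - mu) = (-0.425, 0.325).
  (x - mu)^T · [Sigma^{-1} · (x - mu)] = (-2)·(-0.425) + (1)·(0.325) = 1.175.

Step 4 — take square root: d = √(1.175) ≈ 1.084.

d(x, mu) = √(1.175) ≈ 1.084


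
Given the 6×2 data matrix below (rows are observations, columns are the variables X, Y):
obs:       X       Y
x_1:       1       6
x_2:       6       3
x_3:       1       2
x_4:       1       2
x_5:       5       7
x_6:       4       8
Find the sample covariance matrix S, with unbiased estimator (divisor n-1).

Step 1 — column means:
  mean(X) = (1 + 6 + 1 + 1 + 5 + 4) / 6 = 18/6 = 3
  mean(Y) = (6 + 3 + 2 + 2 + 7 + 8) / 6 = 28/6 = 4.6667

Step 2 — sample covariance S[i,j] = (1/(n-1)) · Σ_k (x_{k,i} - mean_i) · (x_{k,j} - mean_j), with n-1 = 5.
  S[X,X] = ((-2)·(-2) + (3)·(3) + (-2)·(-2) + (-2)·(-2) + (2)·(2) + (1)·(1)) / 5 = 26/5 = 5.2
  S[X,Y] = ((-2)·(1.3333) + (3)·(-1.6667) + (-2)·(-2.6667) + (-2)·(-2.6667) + (2)·(2.3333) + (1)·(3.3333)) / 5 = 11/5 = 2.2
  S[Y,Y] = ((1.3333)·(1.3333) + (-1.6667)·(-1.6667) + (-2.6667)·(-2.6667) + (-2.6667)·(-2.6667) + (2.3333)·(2.3333) + (3.3333)·(3.3333)) / 5 = 35.3333/5 = 7.0667

S is symmetric (S[j,i] = S[i,j]). Assembling:

S = [[5.2, 2.2],
 [2.2, 7.0667]]


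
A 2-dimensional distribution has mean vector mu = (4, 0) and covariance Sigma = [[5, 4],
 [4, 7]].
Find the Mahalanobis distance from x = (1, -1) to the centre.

Step 1 — centre the observation: (x - mu) = (-3, -1).

Step 2 — invert Sigma. det(Sigma) = 5·7 - (4)² = 19.
  Sigma^{-1} = (1/det) · [[d, -b], [-b, a]] = [[0.3684, -0.2105],
 [-0.2105, 0.2632]].

Step 3 — form the quadratic (x - mu)^T · Sigma^{-1} · (x - mu):
  Sigma^{-1} · (x - mu) = (-0.8947, 0.3684).
  (x - mu)^T · [Sigma^{-1} · (x - mu)] = (-3)·(-0.8947) + (-1)·(0.3684) = 2.3158.

Step 4 — take square root: d = √(2.3158) ≈ 1.5218.

d(x, mu) = √(2.3158) ≈ 1.5218


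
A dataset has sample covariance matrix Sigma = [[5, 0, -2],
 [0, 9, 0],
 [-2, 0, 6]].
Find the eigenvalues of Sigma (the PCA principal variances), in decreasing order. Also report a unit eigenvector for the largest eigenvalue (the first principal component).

Step 1 — characteristic polynomial p(λ) = det(λI - Sigma) = λ³ - tr·λ² + c_1·λ - det, where tr = trace, c_1 = sum of the principal 2×2 minors, det = det(Sigma):
  tr = 5 + 9 + 6 = 20,
  c_1 = (5·9 - (0)²) + (5·6 - (-2)²) + (9·6 - (0)²) = 45 + 26 + 54 = 125,
  det = 5·(9·6 - (0)²) - (0)·((0)·6 - (0)·(-2)) + (-2)·((0)·(0) - 9·(-2)) = 5·(54) - (0)·(0) + (-2)·(18) = 234.
  So p(λ) = λ³ - 20λ² + 125λ - 234.
Step 2 — look for an integer root (rational root theorem: any rational root is an integer divisor of 234). Testing λ = 9:
  p(9) = 729 - 1620 + 1125 - 234 = 0  ✓
  Dividing out (λ - 9): p(λ) = (λ - 9)(λ² - 11λ + 26).
Step 3 — remaining eigenvalues from the quadratic λ² - 11λ + 26 = 0:
  Δ = 11² - 4·26 = 121 - 104 = 17,  λ = (11 ± √17)/2 = (11 ± 4.1231)/2 ≈ 7.5616 or 3.4384.
  Sorted: λ_1 = 9,  λ_2 = 7.5616,  λ_3 = 3.4384  (check: sum = 20 = tr ✓).

Step 4 — unit eigenvector for λ_1 = 9: v spans the null space of (Sigma - λ_1 I), whose rows are
  r_1 = (-4, 0, -2),  r_2 = (0, 0, 0),  r_3 = (-2, 0, -3).
  v is orthogonal to every row, so take v ∝ r_1 × r_3 = ((0)·(-3) - (-2)·(0), (-2)·(-2) - (-4)·(-3), (-4)·(0) - (0)·(-2)) = (0, -8, 0).
  Rescale (divide by 8; multiply by -1 so the first nonzero entry is positive): u = (0, 1, 0).
  ||u|| = √((0)² + (1)² + (0)²) = √(1) = 1,  v_1 = u/||u|| ≈ (0, 1, 0) (||v_1|| = 1).

λ_1 = 9,  λ_2 = 7.5616,  λ_3 = 3.4384;  v_1 ≈ (0, 1, 0)


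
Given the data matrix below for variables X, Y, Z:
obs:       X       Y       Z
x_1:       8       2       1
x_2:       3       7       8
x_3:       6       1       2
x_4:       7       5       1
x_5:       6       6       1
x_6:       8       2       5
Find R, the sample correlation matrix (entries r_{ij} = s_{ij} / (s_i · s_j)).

Step 1 — column means:
  mean(X) = (8 + 3 + 6 + 7 + 6 + 8) / 6 = 38/6 = 6.3333
  mean(Y) = (2 + 7 + 1 + 5 + 6 + 2) / 6 = 23/6 = 3.8333
  mean(Z) = (1 + 8 + 2 + 1 + 1 + 5) / 6 = 18/6 = 3

Step 2 — sample variances and covariances s[i,j] = (1/(n-1)) · Σ_k (x_{k,i} - mean_i) · (x_{k,j} - mean_j), with n-1 = 5:
  s[X,X] = ((1.6667)·(1.6667) + (-3.3333)·(-3.3333) + (-0.3333)·(-0.3333) + (0.6667)·(0.6667) + (-0.3333)·(-0.3333) + (1.6667)·(1.6667)) / 5 = 17.3333/5 = 3.4667
  s[X,Y] = ((1.6667)·(-1.8333) + (-3.3333)·(3.1667) + (-0.3333)·(-2.8333) + (0.6667)·(1.1667) + (-0.3333)·(2.1667) + (1.6667)·(-1.8333)) / 5 = -15.6667/5 = -3.1333
  s[X,Z] = ((1.6667)·(-2) + (-3.3333)·(5) + (-0.3333)·(-1) + (0.6667)·(-2) + (-0.3333)·(-2) + (1.6667)·(2)) / 5 = -17/5 = -3.4
  s[Y,Y] = ((-1.8333)·(-1.8333) + (3.1667)·(3.1667) + (-2.8333)·(-2.8333) + (1.1667)·(1.1667) + (2.1667)·(2.1667) + (-1.8333)·(-1.8333)) / 5 = 30.8333/5 = 6.1667
  s[Y,Z] = ((-1.8333)·(-2) + (3.1667)·(5) + (-2.8333)·(-1) + (1.1667)·(-2) + (2.1667)·(-2) + (-1.8333)·(2)) / 5 = 12/5 = 2.4
  s[Z,Z] = ((-2)·(-2) + (5)·(5) + (-1)·(-1) + (-2)·(-2) + (-2)·(-2) + (2)·(2)) / 5 = 42/5 = 8.4
  Sample standard deviations s_i = √(s[i,i]):
  s(X) = √(3.4667) = 1.8619
  s(Y) = √(6.1667) = 2.4833
  s(Z) = √(8.4) = 2.8983

Step 3 — r_{ij} = s_{ij} / (s_i · s_j):
  r[X,X] = 1 (diagonal).
  r[X,Y] = -3.1333 / (1.8619 · 2.4833) = -3.1333 / 4.6236 = -0.6777
  r[X,Z] = -3.4 / (1.8619 · 2.8983) = -3.4 / 5.3963 = -0.6301
  r[Y,Y] = 1 (diagonal).
  r[Y,Z] = 2.4 / (2.4833 · 2.8983) = 2.4 / 7.1972 = 0.3335
  r[Z,Z] = 1 (diagonal).

R is symmetric with unit diagonal. Assembling:

R = [[1, -0.6777, -0.6301],
 [-0.6777, 1, 0.3335],
 [-0.6301, 0.3335, 1]]


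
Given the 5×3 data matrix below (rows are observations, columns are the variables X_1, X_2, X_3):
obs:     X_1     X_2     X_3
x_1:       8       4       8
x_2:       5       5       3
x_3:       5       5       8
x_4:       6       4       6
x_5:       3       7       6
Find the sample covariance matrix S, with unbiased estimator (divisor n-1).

Step 1 — column means:
  mean(X_1) = (8 + 5 + 5 + 6 + 3) / 5 = 27/5 = 5.4
  mean(X_2) = (4 + 5 + 5 + 4 + 7) / 5 = 25/5 = 5
  mean(X_3) = (8 + 3 + 8 + 6 + 6) / 5 = 31/5 = 6.2

Step 2 — sample covariance S[i,j] = (1/(n-1)) · Σ_k (x_{k,i} - mean_i) · (x_{k,j} - mean_j), with n-1 = 4.
  S[X_1,X_1] = ((2.6)·(2.6) + (-0.4)·(-0.4) + (-0.4)·(-0.4) + (0.6)·(0.6) + (-2.4)·(-2.4)) / 4 = 13.2/4 = 3.3
  S[X_1,X_2] = ((2.6)·(-1) + (-0.4)·(0) + (-0.4)·(0) + (0.6)·(-1) + (-2.4)·(2)) / 4 = -8/4 = -2
  S[X_1,X_3] = ((2.6)·(1.8) + (-0.4)·(-3.2) + (-0.4)·(1.8) + (0.6)·(-0.2) + (-2.4)·(-0.2)) / 4 = 5.6/4 = 1.4
  S[X_2,X_2] = ((-1)·(-1) + (0)·(0) + (0)·(0) + (-1)·(-1) + (2)·(2)) / 4 = 6/4 = 1.5
  S[X_2,X_3] = ((-1)·(1.8) + (0)·(-3.2) + (0)·(1.8) + (-1)·(-0.2) + (2)·(-0.2)) / 4 = -2/4 = -0.5
  S[X_3,X_3] = ((1.8)·(1.8) + (-3.2)·(-3.2) + (1.8)·(1.8) + (-0.2)·(-0.2) + (-0.2)·(-0.2)) / 4 = 16.8/4 = 4.2

S is symmetric (S[j,i] = S[i,j]). Assembling:

S = [[3.3, -2, 1.4],
 [-2, 1.5, -0.5],
 [1.4, -0.5, 4.2]]


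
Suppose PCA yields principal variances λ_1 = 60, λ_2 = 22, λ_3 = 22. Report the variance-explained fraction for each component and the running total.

Step 1 — total variance = trace(Sigma) = Σ λ_i = 60 + 22 + 22 = 104.

Step 2 — fraction explained by component i = λ_i / Σ λ:
  PC1: 60/104 = 0.5769
  PC2: 22/104 = 0.2115
  PC3: 22/104 = 0.2115

Step 3 — cumulative fraction after k components = (λ_1 + ... + λ_k) / Σ λ:
  k = 1: 60/104 = 0.5769
  k = 2: (60 + 22)/104 = 82/104 = 0.7885
  k = 3: (60 + 22 + 22)/104 = 104/104 = 1

Summary (fraction, with percent):

explained: PC1 0.5769 (57.69%), PC2 0.2115 (21.15%), PC3 0.2115 (21.15%);  cumulative: 0.5769, 0.7885, 1


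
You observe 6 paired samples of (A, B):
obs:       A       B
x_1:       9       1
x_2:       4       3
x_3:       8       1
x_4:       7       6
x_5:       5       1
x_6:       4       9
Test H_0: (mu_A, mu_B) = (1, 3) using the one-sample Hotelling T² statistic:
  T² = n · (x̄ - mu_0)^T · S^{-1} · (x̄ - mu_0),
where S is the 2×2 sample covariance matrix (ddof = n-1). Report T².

Step 1 — sample mean vector:
  mean(A) = (9 + 4 + 8 + 7 + 5 + 4) / 6 = 37/6 = 6.1667
  mean(B) = (1 + 3 + 1 + 6 + 1 + 9) / 6 = 21/6 = 3.5
  x̄ = (6.1667, 3.5),  deviation x̄ - mu_0 = (6.1667, 3.5) - (1, 3) = (5.1667, 0.5).

Step 2 — sample covariance matrix, S[i,j] = (1/(n-1)) · Σ_k (x_{k,i} - mean_i) · (x_{k,j} - mean_j), divisor n-1 = 5:
  S[A,A] = ((2.8333)·(2.8333) + (-2.1667)·(-2.1667) + (1.8333)·(1.8333) + (0.8333)·(0.8333) + (-1.1667)·(-1.1667) + (-2.1667)·(-2.1667)) / 5 = 22.8333/5 = 4.5667
  S[A,B] = ((2.8333)·(-2.5) + (-2.1667)·(-0.5) + (1.8333)·(-2.5) + (0.8333)·(2.5) + (-1.1667)·(-2.5) + (-2.1667)·(5.5)) / 5 = -17.5/5 = -3.5
  S[B,B] = ((-2.5)·(-2.5) + (-0.5)·(-0.5) + (-2.5)·(-2.5) + (2.5)·(2.5) + (-2.5)·(-2.5) + (5.5)·(5.5)) / 5 = 55.5/5 = 11.1
  S = [[4.5667, -3.5],
 [-3.5, 11.1]].

Step 3 — invert S. det(S) = 4.5667·11.1 - (-3.5)² = 38.44.
  S^{-1} = (1/det) · [[d, -b], [-b, a]] = [[0.2888, 0.0911],
 [0.0911, 0.1188]].

Step 4 — quadratic form (x̄ - mu_0)^T · S^{-1} · (x̄ - mu_0):
  S^{-1} · (x̄ - mu_0) = (1.5375, 0.5298),
  (x̄ - mu_0)^T · [...] = (5.1667)·(1.5375) + (0.5)·(0.5298) = 8.2085.

Step 5 — scale by n: T² = 6 · 8.2085 = 49.2508.

T² ≈ 49.2508


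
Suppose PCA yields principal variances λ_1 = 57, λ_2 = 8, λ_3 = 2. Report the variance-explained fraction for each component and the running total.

Step 1 — total variance = trace(Sigma) = Σ λ_i = 57 + 8 + 2 = 67.

Step 2 — fraction explained by component i = λ_i / Σ λ:
  PC1: 57/67 = 0.8507
  PC2: 8/67 = 0.1194
  PC3: 2/67 = 0.0299

Step 3 — cumulative fraction after k components = (λ_1 + ... + λ_k) / Σ λ:
  k = 1: 57/67 = 0.8507
  k = 2: (57 + 8)/67 = 65/67 = 0.9701
  k = 3: (57 + 8 + 2)/67 = 67/67 = 1

Summary (fraction, with percent):

explained: PC1 0.8507 (85.07%), PC2 0.1194 (11.94%), PC3 0.0299 (2.99%);  cumulative: 0.8507, 0.9701, 1


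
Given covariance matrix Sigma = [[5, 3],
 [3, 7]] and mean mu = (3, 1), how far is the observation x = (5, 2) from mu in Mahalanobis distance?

Step 1 — centre the observation: (x - mu) = (2, 1).

Step 2 — invert Sigma. det(Sigma) = 5·7 - (3)² = 26.
  Sigma^{-1} = (1/det) · [[d, -b], [-b, a]] = [[0.2692, -0.1154],
 [-0.1154, 0.1923]].

Step 3 — form the quadratic (x - mu)^T · Sigma^{-1} · (x - mu):
  Sigma^{-1} · (x - mu) = (0.4231, -0.0385).
  (x - mu)^T · [Sigma^{-1} · (x - mu)] = (2)·(0.4231) + (1)·(-0.0385) = 0.8077.

Step 4 — take square root: d = √(0.8077) ≈ 0.8987.

d(x, mu) = √(0.8077) ≈ 0.8987


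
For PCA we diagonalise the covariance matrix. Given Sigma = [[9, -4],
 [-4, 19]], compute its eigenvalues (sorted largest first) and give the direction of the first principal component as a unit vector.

Step 1 — characteristic polynomial of 2×2 Sigma:
  det(Sigma - λI) = λ² - trace · λ + det = 0.
  trace = 9 + 19 = 28, det = 9·19 - (-4)² = 155.
Step 2 — discriminant:
  Δ = trace² - 4·det = 784 - 620 = 164.
Step 3 — eigenvalues:
  λ = (trace ± √Δ)/2 = (28 ± 12.8062)/2,
  λ_1 = 20.4031,  λ_2 = 7.5969.

Step 4 — unit eigenvector for λ_1: solve (Sigma - λ_1 I)v = 0. First row:
  (9 - 20.4031)·v_x + (-4)·v_y = 0, i.e. (-11.4031)·v_x + (-4)·v_y = 0,
  so v ∝ (b, λ_1 - a) = (-4, 11.4031); multiply by -1 so the first entry is positive: u = (4, -11.4031).
  ||u|| = √((4)² + (-11.4031)²) = √(146.0312) ≈ 12.0843,
  v_1 = u/||u|| ≈ (0.331, -0.9436) (||v_1|| = 1).

λ_1 = 20.4031,  λ_2 = 7.5969;  v_1 ≈ (0.331, -0.9436)


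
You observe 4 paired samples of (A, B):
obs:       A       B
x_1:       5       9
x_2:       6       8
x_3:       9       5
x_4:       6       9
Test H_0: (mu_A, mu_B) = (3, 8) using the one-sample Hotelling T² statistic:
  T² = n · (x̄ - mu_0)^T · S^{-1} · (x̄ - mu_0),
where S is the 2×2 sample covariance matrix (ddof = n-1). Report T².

Step 1 — sample mean vector:
  mean(A) = (5 + 6 + 9 + 6) / 4 = 26/4 = 6.5
  mean(B) = (9 + 8 + 5 + 9) / 4 = 31/4 = 7.75
  x̄ = (6.5, 7.75),  deviation x̄ - mu_0 = (6.5, 7.75) - (3, 8) = (3.5, -0.25).

Step 2 — sample covariance matrix, S[i,j] = (1/(n-1)) · Σ_k (x_{k,i} - mean_i) · (x_{k,j} - mean_j), divisor n-1 = 3:
  S[A,A] = ((-1.5)·(-1.5) + (-0.5)·(-0.5) + (2.5)·(2.5) + (-0.5)·(-0.5)) / 3 = 9/3 = 3
  S[A,B] = ((-1.5)·(1.25) + (-0.5)·(0.25) + (2.5)·(-2.75) + (-0.5)·(1.25)) / 3 = -9.5/3 = -3.1667
  S[B,B] = ((1.25)·(1.25) + (0.25)·(0.25) + (-2.75)·(-2.75) + (1.25)·(1.25)) / 3 = 10.75/3 = 3.5833
  S = [[3, -3.1667],
 [-3.1667, 3.5833]].

Step 3 — invert S. det(S) = 3·3.5833 - (-3.1667)² = 0.7222.
  S^{-1} = (1/det) · [[d, -b], [-b, a]] = [[4.9615, 4.3846],
 [4.3846, 4.1538]].

Step 4 — quadratic form (x̄ - mu_0)^T · S^{-1} · (x̄ - mu_0):
  S^{-1} · (x̄ - mu_0) = (16.2692, 14.3077),
  (x̄ - mu_0)^T · [...] = (3.5)·(16.2692) + (-0.25)·(14.3077) = 53.3654.

Step 5 — scale by n: T² = 4 · 53.3654 = 213.4615.

T² ≈ 213.4615


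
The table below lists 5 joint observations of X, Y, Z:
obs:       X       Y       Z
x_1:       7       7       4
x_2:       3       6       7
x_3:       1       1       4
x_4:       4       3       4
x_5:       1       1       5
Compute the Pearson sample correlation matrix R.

Step 1 — column means:
  mean(X) = (7 + 3 + 1 + 4 + 1) / 5 = 16/5 = 3.2
  mean(Y) = (7 + 6 + 1 + 3 + 1) / 5 = 18/5 = 3.6
  mean(Z) = (4 + 7 + 4 + 4 + 5) / 5 = 24/5 = 4.8

Step 2 — sample variances and covariances s[i,j] = (1/(n-1)) · Σ_k (x_{k,i} - mean_i) · (x_{k,j} - mean_j), with n-1 = 4:
  s[X,X] = ((3.8)·(3.8) + (-0.2)·(-0.2) + (-2.2)·(-2.2) + (0.8)·(0.8) + (-2.2)·(-2.2)) / 4 = 24.8/4 = 6.2
  s[X,Y] = ((3.8)·(3.4) + (-0.2)·(2.4) + (-2.2)·(-2.6) + (0.8)·(-0.6) + (-2.2)·(-2.6)) / 4 = 23.4/4 = 5.85
  s[X,Z] = ((3.8)·(-0.8) + (-0.2)·(2.2) + (-2.2)·(-0.8) + (0.8)·(-0.8) + (-2.2)·(0.2)) / 4 = -2.8/4 = -0.7
  s[Y,Y] = ((3.4)·(3.4) + (2.4)·(2.4) + (-2.6)·(-2.6) + (-0.6)·(-0.6) + (-2.6)·(-2.6)) / 4 = 31.2/4 = 7.8
  s[Y,Z] = ((3.4)·(-0.8) + (2.4)·(2.2) + (-2.6)·(-0.8) + (-0.6)·(-0.8) + (-2.6)·(0.2)) / 4 = 4.6/4 = 1.15
  s[Z,Z] = ((-0.8)·(-0.8) + (2.2)·(2.2) + (-0.8)·(-0.8) + (-0.8)·(-0.8) + (0.2)·(0.2)) / 4 = 6.8/4 = 1.7
  Sample standard deviations s_i = √(s[i,i]):
  s(X) = √(6.2) = 2.49
  s(Y) = √(7.8) = 2.7928
  s(Z) = √(1.7) = 1.3038

Step 3 — r_{ij} = s_{ij} / (s_i · s_j):
  r[X,X] = 1 (diagonal).
  r[X,Y] = 5.85 / (2.49 · 2.7928) = 5.85 / 6.9541 = 0.8412
  r[X,Z] = -0.7 / (2.49 · 1.3038) = -0.7 / 3.2465 = -0.2156
  r[Y,Y] = 1 (diagonal).
  r[Y,Z] = 1.15 / (2.7928 · 1.3038) = 1.15 / 3.6414 = 0.3158
  r[Z,Z] = 1 (diagonal).

R is symmetric with unit diagonal. Assembling:

R = [[1, 0.8412, -0.2156],
 [0.8412, 1, 0.3158],
 [-0.2156, 0.3158, 1]]


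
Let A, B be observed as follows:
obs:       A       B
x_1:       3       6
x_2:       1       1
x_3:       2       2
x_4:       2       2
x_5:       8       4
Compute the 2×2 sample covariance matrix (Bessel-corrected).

Step 1 — column means:
  mean(A) = (3 + 1 + 2 + 2 + 8) / 5 = 16/5 = 3.2
  mean(B) = (6 + 1 + 2 + 2 + 4) / 5 = 15/5 = 3

Step 2 — sample covariance S[i,j] = (1/(n-1)) · Σ_k (x_{k,i} - mean_i) · (x_{k,j} - mean_j), with n-1 = 4.
  S[A,A] = ((-0.2)·(-0.2) + (-2.2)·(-2.2) + (-1.2)·(-1.2) + (-1.2)·(-1.2) + (4.8)·(4.8)) / 4 = 30.8/4 = 7.7
  S[A,B] = ((-0.2)·(3) + (-2.2)·(-2) + (-1.2)·(-1) + (-1.2)·(-1) + (4.8)·(1)) / 4 = 11/4 = 2.75
  S[B,B] = ((3)·(3) + (-2)·(-2) + (-1)·(-1) + (-1)·(-1) + (1)·(1)) / 4 = 16/4 = 4

S is symmetric (S[j,i] = S[i,j]). Assembling:

S = [[7.7, 2.75],
 [2.75, 4]]


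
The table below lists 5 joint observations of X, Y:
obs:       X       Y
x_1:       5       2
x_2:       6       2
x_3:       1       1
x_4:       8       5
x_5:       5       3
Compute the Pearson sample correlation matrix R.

Step 1 — column means:
  mean(X) = (5 + 6 + 1 + 8 + 5) / 5 = 25/5 = 5
  mean(Y) = (2 + 2 + 1 + 5 + 3) / 5 = 13/5 = 2.6

Step 2 — sample variances and covariances s[i,j] = (1/(n-1)) · Σ_k (x_{k,i} - mean_i) · (x_{k,j} - mean_j), with n-1 = 4:
  s[X,X] = ((0)·(0) + (1)·(1) + (-4)·(-4) + (3)·(3) + (0)·(0)) / 4 = 26/4 = 6.5
  s[X,Y] = ((0)·(-0.6) + (1)·(-0.6) + (-4)·(-1.6) + (3)·(2.4) + (0)·(0.4)) / 4 = 13/4 = 3.25
  s[Y,Y] = ((-0.6)·(-0.6) + (-0.6)·(-0.6) + (-1.6)·(-1.6) + (2.4)·(2.4) + (0.4)·(0.4)) / 4 = 9.2/4 = 2.3
  Sample standard deviations s_i = √(s[i,i]):
  s(X) = √(6.5) = 2.5495
  s(Y) = √(2.3) = 1.5166

Step 3 — r_{ij} = s_{ij} / (s_i · s_j):
  r[X,X] = 1 (diagonal).
  r[X,Y] = 3.25 / (2.5495 · 1.5166) = 3.25 / 3.8665 = 0.8405
  r[Y,Y] = 1 (diagonal).

R is symmetric with unit diagonal. Assembling:

R = [[1, 0.8405],
 [0.8405, 1]]


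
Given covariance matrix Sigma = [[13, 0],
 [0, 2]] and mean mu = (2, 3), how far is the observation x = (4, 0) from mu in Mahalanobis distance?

Step 1 — centre the observation: (x - mu) = (2, -3).

Step 2 — invert Sigma. det(Sigma) = 13·2 - (0)² = 26.
  Sigma^{-1} = (1/det) · [[d, -b], [-b, a]] = [[0.0769, 0],
 [0, 0.5]].

Step 3 — form the quadratic (x - mu)^T · Sigma^{-1} · (x - mu):
  Sigma^{-1} · (x - mu) = (0.1538, -1.5).
  (x - mu)^T · [Sigma^{-1} · (x - mu)] = (2)·(0.1538) + (-3)·(-1.5) = 4.8077.

Step 4 — take square root: d = √(4.8077) ≈ 2.1926.

d(x, mu) = √(4.8077) ≈ 2.1926


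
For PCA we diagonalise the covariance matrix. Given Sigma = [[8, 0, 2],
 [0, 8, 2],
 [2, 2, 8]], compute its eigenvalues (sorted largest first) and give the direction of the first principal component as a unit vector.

Step 1 — characteristic polynomial p(λ) = det(λI - Sigma) = λ³ - tr·λ² + c_1·λ - det, where tr = trace, c_1 = sum of the principal 2×2 minors, det = det(Sigma):
  tr = 8 + 8 + 8 = 24,
  c_1 = (8·8 - (0)²) + (8·8 - (2)²) + (8·8 - (2)²) = 64 + 60 + 60 = 184,
  det = 8·(8·8 - (2)²) - (0)·((0)·8 - (2)·(2)) + (2)·((0)·(2) - 8·(2)) = 8·(60) - (0)·(-4) + (2)·(-16) = 448.
  So p(λ) = λ³ - 24λ² + 184λ - 448.
Step 2 — look for an integer root (rational root theorem: any rational root is an integer divisor of 448). Testing λ = 8:
  p(8) = 512 - 1536 + 1472 - 448 = 0  ✓
  Dividing out (λ - 8): p(λ) = (λ - 8)(λ² - 16λ + 56).
Step 3 — remaining eigenvalues from the quadratic λ² - 16λ + 56 = 0:
  Δ = 16² - 4·56 = 256 - 224 = 32,  λ = (16 ± √32)/2 = (16 ± 5.6569)/2 ≈ 10.8284 or 5.1716.
  Sorted: λ_1 = 10.8284,  λ_2 = 8,  λ_3 = 5.1716  (check: sum = 24 = tr ✓).

Step 4 — unit eigenvector for λ_1 ≈ 10.8284: v spans the null space of (Sigma - λ_1 I), whose rows are
  r_1 = (-2.8284, 0, 2),  r_2 = (0, -2.8284, 2),  r_3 = (2, 2, -2.8284).
  v is orthogonal to every row, so take v ∝ r_1 × r_2 = ((0)·(2) - (2)·(-2.8284), (2)·(0) - (-2.8284)·(2), (-2.8284)·(-2.8284) - (0)·(0)) ≈ (5.6569, 5.6569, 8).
  Let u = (5.6569, 5.6569, 8).
  ||u|| = √((5.6569)² + (5.6569)² + (8)²) = √(128) ≈ 11.3137,  v_1 = u/||u|| ≈ (0.5, 0.5, 0.7071) (||v_1|| = 1).

λ_1 = 10.8284,  λ_2 = 8,  λ_3 = 5.1716;  v_1 ≈ (0.5, 0.5, 0.7071)


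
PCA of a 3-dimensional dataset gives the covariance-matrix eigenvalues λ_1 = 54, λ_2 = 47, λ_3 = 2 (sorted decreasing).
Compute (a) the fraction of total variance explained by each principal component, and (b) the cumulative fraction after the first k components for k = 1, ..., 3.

Step 1 — total variance = trace(Sigma) = Σ λ_i = 54 + 47 + 2 = 103.

Step 2 — fraction explained by component i = λ_i / Σ λ:
  PC1: 54/103 = 0.5243
  PC2: 47/103 = 0.4563
  PC3: 2/103 = 0.0194

Step 3 — cumulative fraction after k components = (λ_1 + ... + λ_k) / Σ λ:
  k = 1: 54/103 = 0.5243
  k = 2: (54 + 47)/103 = 101/103 = 0.9806
  k = 3: (54 + 47 + 2)/103 = 103/103 = 1

Summary (fraction, with percent):

explained: PC1 0.5243 (52.43%), PC2 0.4563 (45.63%), PC3 0.0194 (1.94%);  cumulative: 0.5243, 0.9806, 1


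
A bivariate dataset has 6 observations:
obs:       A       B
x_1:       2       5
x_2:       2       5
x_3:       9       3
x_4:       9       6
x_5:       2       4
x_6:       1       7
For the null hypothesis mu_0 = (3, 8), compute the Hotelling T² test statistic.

Step 1 — sample mean vector:
  mean(A) = (2 + 2 + 9 + 9 + 2 + 1) / 6 = 25/6 = 4.1667
  mean(B) = (5 + 5 + 3 + 6 + 4 + 7) / 6 = 30/6 = 5
  x̄ = (4.1667, 5),  deviation x̄ - mu_0 = (4.1667, 5) - (3, 8) = (1.1667, -3).

Step 2 — sample covariance matrix, S[i,j] = (1/(n-1)) · Σ_k (x_{k,i} - mean_i) · (x_{k,j} - mean_j), divisor n-1 = 5:
  S[A,A] = ((-2.1667)·(-2.1667) + (-2.1667)·(-2.1667) + (4.8333)·(4.8333) + (4.8333)·(4.8333) + (-2.1667)·(-2.1667) + (-3.1667)·(-3.1667)) / 5 = 70.8333/5 = 14.1667
  S[A,B] = ((-2.1667)·(0) + (-2.1667)·(0) + (4.8333)·(-2) + (4.8333)·(1) + (-2.1667)·(-1) + (-3.1667)·(2)) / 5 = -9/5 = -1.8
  S[B,B] = ((0)·(0) + (0)·(0) + (-2)·(-2) + (1)·(1) + (-1)·(-1) + (2)·(2)) / 5 = 10/5 = 2
  S = [[14.1667, -1.8],
 [-1.8, 2]].

Step 3 — invert S. det(S) = 14.1667·2 - (-1.8)² = 25.0933.
  S^{-1} = (1/det) · [[d, -b], [-b, a]] = [[0.0797, 0.0717],
 [0.0717, 0.5646]].

Step 4 — quadratic form (x̄ - mu_0)^T · S^{-1} · (x̄ - mu_0):
  S^{-1} · (x̄ - mu_0) = (-0.1222, -1.61),
  (x̄ - mu_0)^T · [...] = (1.1667)·(-0.1222) + (-3)·(-1.61) = 4.6874.

Step 5 — scale by n: T² = 6 · 4.6874 = 28.1243.

T² ≈ 28.1243


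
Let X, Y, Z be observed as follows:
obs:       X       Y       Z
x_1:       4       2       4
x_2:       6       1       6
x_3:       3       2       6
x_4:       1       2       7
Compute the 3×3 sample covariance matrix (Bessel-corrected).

Step 1 — column means:
  mean(X) = (4 + 6 + 3 + 1) / 4 = 14/4 = 3.5
  mean(Y) = (2 + 1 + 2 + 2) / 4 = 7/4 = 1.75
  mean(Z) = (4 + 6 + 6 + 7) / 4 = 23/4 = 5.75

Step 2 — sample covariance S[i,j] = (1/(n-1)) · Σ_k (x_{k,i} - mean_i) · (x_{k,j} - mean_j), with n-1 = 3.
  S[X,X] = ((0.5)·(0.5) + (2.5)·(2.5) + (-0.5)·(-0.5) + (-2.5)·(-2.5)) / 3 = 13/3 = 4.3333
  S[X,Y] = ((0.5)·(0.25) + (2.5)·(-0.75) + (-0.5)·(0.25) + (-2.5)·(0.25)) / 3 = -2.5/3 = -0.8333
  S[X,Z] = ((0.5)·(-1.75) + (2.5)·(0.25) + (-0.5)·(0.25) + (-2.5)·(1.25)) / 3 = -3.5/3 = -1.1667
  S[Y,Y] = ((0.25)·(0.25) + (-0.75)·(-0.75) + (0.25)·(0.25) + (0.25)·(0.25)) / 3 = 0.75/3 = 0.25
  S[Y,Z] = ((0.25)·(-1.75) + (-0.75)·(0.25) + (0.25)·(0.25) + (0.25)·(1.25)) / 3 = -0.25/3 = -0.0833
  S[Z,Z] = ((-1.75)·(-1.75) + (0.25)·(0.25) + (0.25)·(0.25) + (1.25)·(1.25)) / 3 = 4.75/3 = 1.5833

S is symmetric (S[j,i] = S[i,j]). Assembling:

S = [[4.3333, -0.8333, -1.1667],
 [-0.8333, 0.25, -0.0833],
 [-1.1667, -0.0833, 1.5833]]
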